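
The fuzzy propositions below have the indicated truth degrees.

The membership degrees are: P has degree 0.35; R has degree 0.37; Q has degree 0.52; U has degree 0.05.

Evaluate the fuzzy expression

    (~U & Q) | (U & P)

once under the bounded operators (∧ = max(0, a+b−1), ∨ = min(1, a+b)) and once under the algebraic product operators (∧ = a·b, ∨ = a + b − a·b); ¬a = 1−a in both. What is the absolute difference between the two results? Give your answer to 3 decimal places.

0.033

Under bounded:
  ~U = 1 − 0.05 = 0.95
  ~U & Q = max(0, a+b−1) on (0.95, 0.52) = 0.47
  U & P = max(0, a+b−1) on (0.05, 0.35) = 0.00
  (~U & Q) | (U & P) = min(1, a+b) on (0.47, 0.00) = 0.47
  → value = 0.4700
Under algebraic product:
  ~U = 1 − 0.0500 = 0.9500
  ~U & Q = a·b on (0.9500, 0.5200) = 0.4940
  U & P = a·b on (0.0500, 0.3500) = 0.0175
  (~U & Q) | (U & P) = a + b − a·b on (0.4940, 0.0175) = 0.5029
  → value = 0.5029
|0.4700 − 0.5029| = 0.033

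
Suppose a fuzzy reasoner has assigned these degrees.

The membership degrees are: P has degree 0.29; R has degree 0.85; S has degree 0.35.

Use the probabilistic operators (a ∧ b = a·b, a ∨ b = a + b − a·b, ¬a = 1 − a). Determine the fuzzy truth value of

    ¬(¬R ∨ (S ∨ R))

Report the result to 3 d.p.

0.083

¬R = 1 − 0.8500 = 0.1500
S ∨ R = a + b − a·b on (0.3500, 0.8500) = 0.9025
¬R ∨ (S ∨ R) = a + b − a·b on (0.1500, 0.9025) = 0.9171
¬(¬R ∨ (S ∨ R)) = 1 − 0.9171 = 0.0829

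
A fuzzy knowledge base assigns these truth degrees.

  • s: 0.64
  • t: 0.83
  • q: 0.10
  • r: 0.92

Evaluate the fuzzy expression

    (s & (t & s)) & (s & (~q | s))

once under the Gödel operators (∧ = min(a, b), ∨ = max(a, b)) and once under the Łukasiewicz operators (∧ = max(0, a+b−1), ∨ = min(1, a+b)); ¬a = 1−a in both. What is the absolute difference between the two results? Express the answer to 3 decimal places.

Under Gödel:
  t & s = min(a, b) on (0.83, 0.64) = 0.64
  s & (t & s) = min(a, b) on (0.64, 0.64) = 0.64
  ~q = 1 − 0.10 = 0.90
  ~q | s = max(a, b) on (0.90, 0.64) = 0.90
  s & (~q | s) = min(a, b) on (0.64, 0.90) = 0.64
  (s & (t & s)) & (s & (~q | s)) = min(a, b) on (0.64, 0.64) = 0.64
  → value = 0.6400
Under Łukasiewicz:
  t & s = max(0, a+b−1) on (0.83, 0.64) = 0.47
  s & (t & s) = max(0, a+b−1) on (0.64, 0.47) = 0.11
  ~q = 1 − 0.10 = 0.90
  ~q | s = min(1, a+b) on (0.90, 0.64) = 1.00
  s & (~q | s) = max(0, a+b−1) on (0.64, 1.00) = 0.64
  (s & (t & s)) & (s & (~q | s)) = max(0, a+b−1) on (0.11, 0.64) = 0.00
  → value = 0.0000
|0.6400 − 0.0000| = 0.640

0.640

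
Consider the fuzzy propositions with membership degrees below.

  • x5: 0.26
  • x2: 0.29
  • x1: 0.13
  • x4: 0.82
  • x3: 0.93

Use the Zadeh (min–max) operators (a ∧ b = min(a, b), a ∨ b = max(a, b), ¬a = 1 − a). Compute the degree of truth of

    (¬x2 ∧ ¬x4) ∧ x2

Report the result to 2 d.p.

¬x2 = 1 − 0.29 = 0.71
¬x4 = 1 − 0.82 = 0.18
¬x2 ∧ ¬x4 = min(a, b) on (0.71, 0.18) = 0.18
(¬x2 ∧ ¬x4) ∧ x2 = min(a, b) on (0.18, 0.29) = 0.18

0.18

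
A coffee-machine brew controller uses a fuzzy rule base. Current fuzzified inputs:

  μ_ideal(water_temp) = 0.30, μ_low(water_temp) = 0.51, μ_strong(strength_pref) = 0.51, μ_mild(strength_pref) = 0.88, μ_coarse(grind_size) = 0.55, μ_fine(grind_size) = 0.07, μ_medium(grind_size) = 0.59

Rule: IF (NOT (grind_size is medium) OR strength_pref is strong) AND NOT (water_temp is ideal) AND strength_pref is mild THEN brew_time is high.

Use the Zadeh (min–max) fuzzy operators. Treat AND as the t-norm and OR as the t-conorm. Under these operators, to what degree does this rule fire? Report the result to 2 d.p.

0.51

firing strength: (¬medium=1−0.59=0.41 OR strong=0.51) = 0.51; AND[min(a, b)] with ¬ideal=1−0.30=0.70, mild=0.88 → w = 0.51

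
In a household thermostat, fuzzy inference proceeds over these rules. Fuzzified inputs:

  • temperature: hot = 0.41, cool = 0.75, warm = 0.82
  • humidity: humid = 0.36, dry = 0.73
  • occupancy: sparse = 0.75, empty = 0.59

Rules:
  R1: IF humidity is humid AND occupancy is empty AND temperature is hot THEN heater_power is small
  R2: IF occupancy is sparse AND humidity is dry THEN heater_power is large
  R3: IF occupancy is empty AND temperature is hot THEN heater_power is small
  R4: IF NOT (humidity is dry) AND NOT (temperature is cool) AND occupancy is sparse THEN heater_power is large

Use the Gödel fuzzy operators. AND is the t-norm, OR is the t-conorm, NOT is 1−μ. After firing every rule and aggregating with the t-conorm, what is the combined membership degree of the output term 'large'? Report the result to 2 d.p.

R1: humid=0.36, empty=0.59, hot=0.41; AND[min(a, b)] → w = 0.36
R2: sparse=0.75, dry=0.73; AND[min(a, b)] → w = 0.73
R3: empty=0.59, hot=0.41; AND[min(a, b)] → w = 0.41
R4: ¬dry=1−0.73=0.27, ¬cool=1−0.75=0.25, sparse=0.75; AND[min(a, b)] → w = 0.25
Rules with consequent 'large': {R2, R4} → strengths 0.73, 0.25
Aggregate via t-conorm [max(a, b)]: 0.73

0.73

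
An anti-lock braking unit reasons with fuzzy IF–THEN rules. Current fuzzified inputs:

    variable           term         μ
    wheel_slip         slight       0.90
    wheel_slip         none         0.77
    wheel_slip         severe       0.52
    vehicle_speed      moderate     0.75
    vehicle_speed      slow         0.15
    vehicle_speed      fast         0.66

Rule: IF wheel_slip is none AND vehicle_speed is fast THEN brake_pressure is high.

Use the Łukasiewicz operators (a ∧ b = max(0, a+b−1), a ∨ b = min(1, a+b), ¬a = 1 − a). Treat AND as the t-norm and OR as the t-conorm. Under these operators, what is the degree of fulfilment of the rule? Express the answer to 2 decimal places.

firing strength: none=0.77, fast=0.66; AND[max(0, a+b−1)] → w = 0.43

0.43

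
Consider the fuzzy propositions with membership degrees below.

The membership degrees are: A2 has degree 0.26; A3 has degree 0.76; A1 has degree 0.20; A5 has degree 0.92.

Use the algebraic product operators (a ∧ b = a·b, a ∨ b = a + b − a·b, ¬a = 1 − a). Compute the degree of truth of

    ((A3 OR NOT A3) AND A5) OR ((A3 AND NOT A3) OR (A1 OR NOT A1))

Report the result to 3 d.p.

NOT A3 = 1 − 0.7600 = 0.2400
A3 OR NOT A3 = a + b − a·b on (0.7600, 0.2400) = 0.8176
(A3 OR NOT A3) AND A5 = a·b on (0.8176, 0.9200) = 0.7522
NOT A3 = 1 − 0.7600 = 0.2400
A3 AND NOT A3 = a·b on (0.7600, 0.2400) = 0.1824
NOT A1 = 1 − 0.2000 = 0.8000
A1 OR NOT A1 = a + b − a·b on (0.2000, 0.8000) = 0.8400
(A3 AND NOT A3) OR (A1 OR NOT A1) = a + b − a·b on (0.1824, 0.8400) = 0.8692
((A3 OR NOT A3) AND A5) OR ((A3 AND NOT A3) OR (A1 OR NOT A1)) = a + b − a·b on (0.7522, 0.8692) = 0.9676

0.968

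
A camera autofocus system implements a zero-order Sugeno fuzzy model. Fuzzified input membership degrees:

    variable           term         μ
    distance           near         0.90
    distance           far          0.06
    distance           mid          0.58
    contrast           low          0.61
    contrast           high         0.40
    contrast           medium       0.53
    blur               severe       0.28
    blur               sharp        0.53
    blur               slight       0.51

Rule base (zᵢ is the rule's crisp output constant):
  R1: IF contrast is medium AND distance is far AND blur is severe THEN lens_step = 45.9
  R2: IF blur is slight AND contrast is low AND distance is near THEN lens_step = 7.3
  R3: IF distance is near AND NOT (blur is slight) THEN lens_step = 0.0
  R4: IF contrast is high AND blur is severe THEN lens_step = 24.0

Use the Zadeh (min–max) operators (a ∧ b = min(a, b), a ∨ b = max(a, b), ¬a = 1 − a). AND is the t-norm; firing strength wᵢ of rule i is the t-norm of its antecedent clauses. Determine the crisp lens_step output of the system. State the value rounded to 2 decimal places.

9.85

R1 (z=45.9): medium=0.53, far=0.06, severe=0.28; AND[min(a, b)] → w = 0.06
R2 (z=7.3): slight=0.51, low=0.61, near=0.90; AND[min(a, b)] → w = 0.51
R3 (z=0.0): near=0.90, ¬slight=1−0.51=0.49; AND[min(a, b)] → w = 0.49
R4 (z=24.0): high=0.40, severe=0.28; AND[min(a, b)] → w = 0.28
Weighted average = (0.06·45.9 + 0.51·7.3 + 0.49·0.0 + 0.28·24.0) / (0.06 + 0.51 + 0.49 + 0.28)
  = 13.1970 / 1.3400 = 9.85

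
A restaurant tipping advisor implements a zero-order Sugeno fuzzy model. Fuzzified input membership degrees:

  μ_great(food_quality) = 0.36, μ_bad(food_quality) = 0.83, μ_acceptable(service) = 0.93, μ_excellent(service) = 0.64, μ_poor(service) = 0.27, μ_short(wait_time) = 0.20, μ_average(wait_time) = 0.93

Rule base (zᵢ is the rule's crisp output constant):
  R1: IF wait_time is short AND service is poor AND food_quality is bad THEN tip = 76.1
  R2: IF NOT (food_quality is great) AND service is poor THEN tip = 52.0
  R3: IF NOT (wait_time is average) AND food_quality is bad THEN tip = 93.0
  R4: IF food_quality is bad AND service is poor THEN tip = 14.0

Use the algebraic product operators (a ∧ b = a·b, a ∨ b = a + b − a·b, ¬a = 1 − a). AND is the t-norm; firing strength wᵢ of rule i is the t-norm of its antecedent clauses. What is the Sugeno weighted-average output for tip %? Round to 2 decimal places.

R1 (z=76.1): short=0.20, poor=0.27, bad=0.83; AND[a·b] → w = 0.0448
R2 (z=52.0): ¬great=1−0.36=0.64, poor=0.27; AND[a·b] → w = 0.1728
R3 (z=93.0): ¬average=1−0.93=0.07, bad=0.83; AND[a·b] → w = 0.0581
R4 (z=14.0): bad=0.83, poor=0.27; AND[a·b] → w = 0.2241
Weighted average = (0.0448·76.1 + 0.1728·52.0 + 0.0581·93.0 + 0.2241·14.0) / (0.0448 + 0.1728 + 0.0581 + 0.2241)
  = 20.9371 / 0.4998 = 41.89

41.89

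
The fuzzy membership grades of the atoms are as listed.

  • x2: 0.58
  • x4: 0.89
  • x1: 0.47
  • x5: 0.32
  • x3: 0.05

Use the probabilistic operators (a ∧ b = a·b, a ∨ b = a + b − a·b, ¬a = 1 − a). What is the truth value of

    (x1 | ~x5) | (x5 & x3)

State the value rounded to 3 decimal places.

~x5 = 1 − 0.3200 = 0.6800
x1 | ~x5 = a + b − a·b on (0.4700, 0.6800) = 0.8304
x5 & x3 = a·b on (0.3200, 0.0500) = 0.0160
(x1 | ~x5) | (x5 & x3) = a + b − a·b on (0.8304, 0.0160) = 0.8331

0.833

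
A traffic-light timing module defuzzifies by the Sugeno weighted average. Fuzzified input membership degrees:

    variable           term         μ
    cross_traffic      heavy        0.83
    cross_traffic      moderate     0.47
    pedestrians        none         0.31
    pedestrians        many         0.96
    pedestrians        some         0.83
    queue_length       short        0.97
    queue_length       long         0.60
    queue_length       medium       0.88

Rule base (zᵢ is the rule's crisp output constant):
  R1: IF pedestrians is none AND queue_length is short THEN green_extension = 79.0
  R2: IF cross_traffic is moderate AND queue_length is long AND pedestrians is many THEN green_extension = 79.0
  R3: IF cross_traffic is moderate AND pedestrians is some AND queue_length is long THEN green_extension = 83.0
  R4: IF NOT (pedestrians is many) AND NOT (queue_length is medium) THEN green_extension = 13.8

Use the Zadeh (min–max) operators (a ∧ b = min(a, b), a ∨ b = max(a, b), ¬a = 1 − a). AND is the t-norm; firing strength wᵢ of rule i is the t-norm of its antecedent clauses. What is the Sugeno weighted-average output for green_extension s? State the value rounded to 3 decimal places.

R1 (z=79.0): none=0.31, short=0.97; AND[min(a, b)] → w = 0.31
R2 (z=79.0): moderate=0.47, long=0.60, many=0.96; AND[min(a, b)] → w = 0.47
R3 (z=83.0): moderate=0.47, some=0.83, long=0.60; AND[min(a, b)] → w = 0.47
R4 (z=13.8): ¬many=1−0.96=0.04, ¬medium=1−0.88=0.12; AND[min(a, b)] → w = 0.04
Weighted average = (0.31·79.0 + 0.47·79.0 + 0.47·83.0 + 0.04·13.8) / (0.31 + 0.47 + 0.47 + 0.04)
  = 101.1820 / 1.2900 = 78.436

78.436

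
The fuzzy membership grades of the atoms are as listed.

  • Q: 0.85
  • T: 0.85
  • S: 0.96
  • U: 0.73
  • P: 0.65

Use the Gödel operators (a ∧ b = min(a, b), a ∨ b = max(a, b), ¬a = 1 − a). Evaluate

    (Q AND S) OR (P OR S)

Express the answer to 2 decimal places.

Q AND S = min(a, b) on (0.85, 0.96) = 0.85
P OR S = max(a, b) on (0.65, 0.96) = 0.96
(Q AND S) OR (P OR S) = max(a, b) on (0.85, 0.96) = 0.96

0.96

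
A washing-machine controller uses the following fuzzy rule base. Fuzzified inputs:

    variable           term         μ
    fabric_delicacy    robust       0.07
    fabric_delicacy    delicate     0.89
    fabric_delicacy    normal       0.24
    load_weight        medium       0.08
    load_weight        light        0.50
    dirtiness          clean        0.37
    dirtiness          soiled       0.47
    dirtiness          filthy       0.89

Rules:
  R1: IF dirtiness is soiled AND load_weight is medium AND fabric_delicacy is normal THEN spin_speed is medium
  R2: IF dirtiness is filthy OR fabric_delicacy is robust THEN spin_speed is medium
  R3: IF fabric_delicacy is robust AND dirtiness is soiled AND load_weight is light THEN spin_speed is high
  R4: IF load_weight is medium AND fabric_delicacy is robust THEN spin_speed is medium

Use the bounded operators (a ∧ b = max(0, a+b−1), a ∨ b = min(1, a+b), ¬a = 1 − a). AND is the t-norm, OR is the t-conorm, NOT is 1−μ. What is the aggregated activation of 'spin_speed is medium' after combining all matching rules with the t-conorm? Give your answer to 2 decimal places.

R1: soiled=0.47, medium=0.08, normal=0.24; AND[max(0, a+b−1)] → w = 0.00
R2: filthy=0.89, robust=0.07; OR[min(1, a+b)] → w = 0.96
R3: robust=0.07, soiled=0.47, light=0.50; AND[max(0, a+b−1)] → w = 0.00
R4: medium=0.08, robust=0.07; AND[max(0, a+b−1)] → w = 0.00
Rules with consequent 'medium': {R1, R2, R4} → strengths 0.00, 0.96, 0.00
Aggregate via t-conorm [min(1, a+b)]: 0.96

0.96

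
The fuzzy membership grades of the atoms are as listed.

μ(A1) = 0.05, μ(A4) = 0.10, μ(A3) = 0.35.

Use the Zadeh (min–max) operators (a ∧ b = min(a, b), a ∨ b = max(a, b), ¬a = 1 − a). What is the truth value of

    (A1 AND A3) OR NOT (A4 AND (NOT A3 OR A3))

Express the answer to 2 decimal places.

A1 AND A3 = min(a, b) on (0.05, 0.35) = 0.05
NOT A3 = 1 − 0.35 = 0.65
NOT A3 OR A3 = max(a, b) on (0.65, 0.35) = 0.65
A4 AND (NOT A3 OR A3) = min(a, b) on (0.10, 0.65) = 0.10
NOT (A4 AND (NOT A3 OR A3)) = 1 − 0.10 = 0.90
(A1 AND A3) OR NOT (A4 AND (NOT A3 OR A3)) = max(a, b) on (0.05, 0.90) = 0.90

0.90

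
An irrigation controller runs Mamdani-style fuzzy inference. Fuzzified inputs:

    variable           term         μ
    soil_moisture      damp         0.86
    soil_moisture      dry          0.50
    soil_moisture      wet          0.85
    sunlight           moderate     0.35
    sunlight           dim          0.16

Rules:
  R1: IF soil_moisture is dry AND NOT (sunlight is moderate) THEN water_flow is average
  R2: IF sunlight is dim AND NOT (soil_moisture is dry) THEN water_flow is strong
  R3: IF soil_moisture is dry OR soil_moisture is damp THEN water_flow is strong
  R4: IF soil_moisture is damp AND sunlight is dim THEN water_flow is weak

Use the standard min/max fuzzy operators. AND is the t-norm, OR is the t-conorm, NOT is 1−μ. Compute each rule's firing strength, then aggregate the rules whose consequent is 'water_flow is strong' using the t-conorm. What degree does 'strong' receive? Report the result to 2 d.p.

0.86

R1: dry=0.50, ¬moderate=1−0.35=0.65; AND[min(a, b)] → w = 0.50
R2: dim=0.16, ¬dry=1−0.50=0.50; AND[min(a, b)] → w = 0.16
R3: dry=0.50, damp=0.86; OR[max(a, b)] → w = 0.86
R4: damp=0.86, dim=0.16; AND[min(a, b)] → w = 0.16
Rules with consequent 'strong': {R2, R3} → strengths 0.16, 0.86
Aggregate via t-conorm [max(a, b)]: 0.86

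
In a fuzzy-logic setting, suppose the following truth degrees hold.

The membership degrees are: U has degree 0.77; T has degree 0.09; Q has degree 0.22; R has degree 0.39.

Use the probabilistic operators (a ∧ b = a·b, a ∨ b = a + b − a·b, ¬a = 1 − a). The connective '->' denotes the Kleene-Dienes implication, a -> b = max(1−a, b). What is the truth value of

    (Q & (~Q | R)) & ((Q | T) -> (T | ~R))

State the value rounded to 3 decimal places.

~Q = 1 − 0.2200 = 0.7800
~Q | R = a + b − a·b on (0.7800, 0.3900) = 0.8658
Q & (~Q | R) = a·b on (0.2200, 0.8658) = 0.1905
Q | T = a + b − a·b on (0.2200, 0.0900) = 0.2902
~R = 1 − 0.3900 = 0.6100
T | ~R = a + b − a·b on (0.0900, 0.6100) = 0.6451
(Q | T) -> (T | ~R)  [Kleene-Dienes: max(1−a, b)] with a=0.2902, b=0.6451 → 0.7098
(Q & (~Q | R)) & ((Q | T) -> (T | ~R)) = a·b on (0.1905, 0.7098) = 0.1352

0.135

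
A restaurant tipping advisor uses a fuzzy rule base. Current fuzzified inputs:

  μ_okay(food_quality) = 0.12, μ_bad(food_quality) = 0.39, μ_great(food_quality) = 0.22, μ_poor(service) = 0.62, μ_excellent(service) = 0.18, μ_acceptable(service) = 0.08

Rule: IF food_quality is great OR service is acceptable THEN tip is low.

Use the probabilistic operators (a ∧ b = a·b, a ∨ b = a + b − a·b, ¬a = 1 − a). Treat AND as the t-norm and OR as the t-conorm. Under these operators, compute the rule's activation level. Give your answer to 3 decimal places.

firing strength: great=0.22, acceptable=0.08; OR[a + b − a·b] → w = 0.2824

0.282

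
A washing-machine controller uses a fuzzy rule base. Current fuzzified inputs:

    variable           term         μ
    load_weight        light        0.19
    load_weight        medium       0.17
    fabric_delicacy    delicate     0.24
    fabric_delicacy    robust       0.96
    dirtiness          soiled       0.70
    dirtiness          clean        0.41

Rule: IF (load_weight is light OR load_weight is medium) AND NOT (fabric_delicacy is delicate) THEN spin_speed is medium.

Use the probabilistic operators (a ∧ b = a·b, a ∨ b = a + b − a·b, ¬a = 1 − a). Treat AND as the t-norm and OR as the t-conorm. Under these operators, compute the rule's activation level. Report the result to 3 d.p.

firing strength: (light=0.19 OR medium=0.17) = 0.3277; AND[a·b] with ¬delicate=1−0.24=0.76 → w = 0.2491

0.249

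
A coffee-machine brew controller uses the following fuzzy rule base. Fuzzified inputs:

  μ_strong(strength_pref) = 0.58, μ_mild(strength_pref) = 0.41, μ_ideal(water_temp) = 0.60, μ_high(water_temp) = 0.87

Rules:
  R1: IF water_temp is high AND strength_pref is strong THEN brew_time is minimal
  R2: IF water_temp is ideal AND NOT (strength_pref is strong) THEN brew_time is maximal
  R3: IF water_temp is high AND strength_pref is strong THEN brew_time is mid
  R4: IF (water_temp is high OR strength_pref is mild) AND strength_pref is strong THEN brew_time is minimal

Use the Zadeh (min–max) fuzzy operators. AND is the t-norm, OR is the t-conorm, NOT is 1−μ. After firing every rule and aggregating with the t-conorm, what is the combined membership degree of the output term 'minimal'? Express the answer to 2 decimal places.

R1: high=0.87, strong=0.58; AND[min(a, b)] → w = 0.58
R2: ideal=0.60, ¬strong=1−0.58=0.42; AND[min(a, b)] → w = 0.42
R3: high=0.87, strong=0.58; AND[min(a, b)] → w = 0.58
R4: (high=0.87 OR mild=0.41) = 0.87; AND[min(a, b)] with strong=0.58 → w = 0.58
Rules with consequent 'minimal': {R1, R4} → strengths 0.58, 0.58
Aggregate via t-conorm [max(a, b)]: 0.58

0.58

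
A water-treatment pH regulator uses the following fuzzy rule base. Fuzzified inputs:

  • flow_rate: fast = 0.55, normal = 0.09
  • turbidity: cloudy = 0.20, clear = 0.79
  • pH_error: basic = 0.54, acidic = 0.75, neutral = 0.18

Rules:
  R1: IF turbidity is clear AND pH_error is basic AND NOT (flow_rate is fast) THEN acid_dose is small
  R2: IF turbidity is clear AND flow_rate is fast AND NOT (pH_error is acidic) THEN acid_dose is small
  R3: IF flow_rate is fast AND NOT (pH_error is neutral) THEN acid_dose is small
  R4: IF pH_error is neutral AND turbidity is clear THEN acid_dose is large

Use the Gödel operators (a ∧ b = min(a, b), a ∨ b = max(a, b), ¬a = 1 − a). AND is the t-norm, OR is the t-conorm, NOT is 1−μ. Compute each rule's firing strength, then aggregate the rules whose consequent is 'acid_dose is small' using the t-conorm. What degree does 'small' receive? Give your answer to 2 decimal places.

0.55

R1: clear=0.79, basic=0.54, ¬fast=1−0.55=0.45; AND[min(a, b)] → w = 0.45
R2: clear=0.79, fast=0.55, ¬acidic=1−0.75=0.25; AND[min(a, b)] → w = 0.25
R3: fast=0.55, ¬neutral=1−0.18=0.82; AND[min(a, b)] → w = 0.55
R4: neutral=0.18, clear=0.79; AND[min(a, b)] → w = 0.18
Rules with consequent 'small': {R1, R2, R3} → strengths 0.45, 0.25, 0.55
Aggregate via t-conorm [max(a, b)]: 0.55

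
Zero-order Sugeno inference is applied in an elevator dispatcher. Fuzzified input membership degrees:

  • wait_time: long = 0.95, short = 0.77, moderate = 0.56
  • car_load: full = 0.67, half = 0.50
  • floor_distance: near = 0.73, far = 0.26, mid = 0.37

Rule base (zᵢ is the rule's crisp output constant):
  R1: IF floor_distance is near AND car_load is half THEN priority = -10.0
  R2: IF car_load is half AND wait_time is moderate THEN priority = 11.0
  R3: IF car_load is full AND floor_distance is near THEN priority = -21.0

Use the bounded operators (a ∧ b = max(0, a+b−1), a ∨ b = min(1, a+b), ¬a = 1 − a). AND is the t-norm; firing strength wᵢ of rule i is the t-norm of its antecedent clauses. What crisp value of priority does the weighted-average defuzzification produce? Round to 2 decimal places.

-14.55

R1 (z=-10.0): near=0.73, half=0.50; AND[max(0, a+b−1)] → w = 0.23
R2 (z=11.0): half=0.50, moderate=0.56; AND[max(0, a+b−1)] → w = 0.06
R3 (z=-21.0): full=0.67, near=0.73; AND[max(0, a+b−1)] → w = 0.40
Weighted average = (0.23·-10.0 + 0.06·11.0 + 0.40·-21.0) / (0.23 + 0.06 + 0.40)
  = -10.0400 / 0.6900 = -14.55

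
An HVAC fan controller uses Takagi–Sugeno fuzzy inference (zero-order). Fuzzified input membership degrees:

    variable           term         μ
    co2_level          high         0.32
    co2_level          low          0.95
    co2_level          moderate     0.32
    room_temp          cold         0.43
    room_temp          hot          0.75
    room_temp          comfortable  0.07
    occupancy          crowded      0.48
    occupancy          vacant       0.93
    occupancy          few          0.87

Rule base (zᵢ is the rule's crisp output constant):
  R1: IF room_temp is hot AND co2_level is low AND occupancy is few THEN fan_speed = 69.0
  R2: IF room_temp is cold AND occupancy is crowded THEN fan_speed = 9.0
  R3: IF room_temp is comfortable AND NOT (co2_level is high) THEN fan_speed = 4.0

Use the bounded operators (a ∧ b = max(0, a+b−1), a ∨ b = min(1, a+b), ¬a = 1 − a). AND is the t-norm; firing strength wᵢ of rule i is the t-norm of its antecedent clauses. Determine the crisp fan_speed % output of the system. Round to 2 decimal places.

69.00

R1 (z=69.0): hot=0.75, low=0.95, few=0.87; AND[max(0, a+b−1)] → w = 0.57
R2 (z=9.0): cold=0.43, crowded=0.48; AND[max(0, a+b−1)] → w = 0.00
R3 (z=4.0): comfortable=0.07, ¬high=1−0.32=0.68; AND[max(0, a+b−1)] → w = 0.00
Weighted average = (0.57·69.0 + 0.00·9.0 + 0.00·4.0) / (0.57 + 0.00 + 0.00)
  = 39.3300 / 0.5700 = 69.00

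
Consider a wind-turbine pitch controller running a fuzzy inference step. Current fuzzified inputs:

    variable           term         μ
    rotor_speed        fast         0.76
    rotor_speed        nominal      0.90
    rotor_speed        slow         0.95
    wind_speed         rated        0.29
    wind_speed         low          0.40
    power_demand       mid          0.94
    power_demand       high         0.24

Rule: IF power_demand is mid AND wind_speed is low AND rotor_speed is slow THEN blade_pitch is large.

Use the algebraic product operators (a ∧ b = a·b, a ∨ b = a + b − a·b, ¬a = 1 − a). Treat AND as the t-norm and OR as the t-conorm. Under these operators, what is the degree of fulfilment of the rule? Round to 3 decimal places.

firing strength: mid=0.94, low=0.40, slow=0.95; AND[a·b] → w = 0.3572

0.357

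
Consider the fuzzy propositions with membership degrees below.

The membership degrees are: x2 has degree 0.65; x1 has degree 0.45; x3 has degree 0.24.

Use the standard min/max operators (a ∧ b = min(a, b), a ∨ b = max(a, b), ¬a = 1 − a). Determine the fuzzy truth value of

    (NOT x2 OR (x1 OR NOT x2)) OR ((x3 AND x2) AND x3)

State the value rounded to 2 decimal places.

NOT x2 = 1 − 0.65 = 0.35
NOT x2 = 1 − 0.65 = 0.35
x1 OR NOT x2 = max(a, b) on (0.45, 0.35) = 0.45
NOT x2 OR (x1 OR NOT x2) = max(a, b) on (0.35, 0.45) = 0.45
x3 AND x2 = min(a, b) on (0.24, 0.65) = 0.24
(x3 AND x2) AND x3 = min(a, b) on (0.24, 0.24) = 0.24
(NOT x2 OR (x1 OR NOT x2)) OR ((x3 AND x2) AND x3) = max(a, b) on (0.45, 0.24) = 0.45

0.45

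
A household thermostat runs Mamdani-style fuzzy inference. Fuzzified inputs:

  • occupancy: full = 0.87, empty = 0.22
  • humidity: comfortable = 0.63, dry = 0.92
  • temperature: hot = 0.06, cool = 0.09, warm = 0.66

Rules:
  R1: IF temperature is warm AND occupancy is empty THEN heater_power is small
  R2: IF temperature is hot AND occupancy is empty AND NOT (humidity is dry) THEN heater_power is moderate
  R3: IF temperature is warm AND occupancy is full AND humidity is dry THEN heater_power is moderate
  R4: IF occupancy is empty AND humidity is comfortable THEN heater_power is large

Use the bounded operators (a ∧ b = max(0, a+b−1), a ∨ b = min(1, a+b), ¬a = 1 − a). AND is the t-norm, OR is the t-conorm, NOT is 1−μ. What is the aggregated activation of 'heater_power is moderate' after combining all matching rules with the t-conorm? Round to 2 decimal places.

R1: warm=0.66, empty=0.22; AND[max(0, a+b−1)] → w = 0.00
R2: hot=0.06, empty=0.22, ¬dry=1−0.92=0.08; AND[max(0, a+b−1)] → w = 0.00
R3: warm=0.66, full=0.87, dry=0.92; AND[max(0, a+b−1)] → w = 0.45
R4: empty=0.22, comfortable=0.63; AND[max(0, a+b−1)] → w = 0.00
Rules with consequent 'moderate': {R2, R3} → strengths 0.00, 0.45
Aggregate via t-conorm [min(1, a+b)]: 0.45

0.45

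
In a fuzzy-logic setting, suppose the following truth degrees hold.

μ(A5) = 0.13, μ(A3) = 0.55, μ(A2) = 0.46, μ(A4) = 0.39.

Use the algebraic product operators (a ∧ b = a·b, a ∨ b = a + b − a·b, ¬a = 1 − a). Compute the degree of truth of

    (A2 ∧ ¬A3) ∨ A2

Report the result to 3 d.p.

¬A3 = 1 − 0.5500 = 0.4500
A2 ∧ ¬A3 = a·b on (0.4600, 0.4500) = 0.2070
(A2 ∧ ¬A3) ∨ A2 = a + b − a·b on (0.2070, 0.4600) = 0.5718

0.572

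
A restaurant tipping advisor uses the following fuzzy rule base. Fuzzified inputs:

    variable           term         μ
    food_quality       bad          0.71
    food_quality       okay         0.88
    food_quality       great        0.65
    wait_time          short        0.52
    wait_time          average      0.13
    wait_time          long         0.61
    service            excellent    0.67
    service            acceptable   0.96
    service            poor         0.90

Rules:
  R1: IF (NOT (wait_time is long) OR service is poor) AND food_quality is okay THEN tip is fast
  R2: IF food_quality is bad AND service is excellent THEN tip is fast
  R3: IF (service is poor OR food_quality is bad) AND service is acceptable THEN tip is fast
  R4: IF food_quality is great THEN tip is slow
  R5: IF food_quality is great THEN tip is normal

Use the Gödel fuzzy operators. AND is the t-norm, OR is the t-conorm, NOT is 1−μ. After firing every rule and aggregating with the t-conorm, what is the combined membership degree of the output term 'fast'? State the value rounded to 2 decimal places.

R1: (¬long=1−0.61=0.39 OR poor=0.90) = 0.90; AND[min(a, b)] with okay=0.88 → w = 0.88
R2: bad=0.71, excellent=0.67; AND[min(a, b)] → w = 0.67
R3: (poor=0.90 OR bad=0.71) = 0.90; AND[min(a, b)] with acceptable=0.96 → w = 0.90
R4: great=0.65 → w = 0.65
R5: great=0.65 → w = 0.65
Rules with consequent 'fast': {R1, R2, R3} → strengths 0.88, 0.67, 0.90
Aggregate via t-conorm [max(a, b)]: 0.90

0.90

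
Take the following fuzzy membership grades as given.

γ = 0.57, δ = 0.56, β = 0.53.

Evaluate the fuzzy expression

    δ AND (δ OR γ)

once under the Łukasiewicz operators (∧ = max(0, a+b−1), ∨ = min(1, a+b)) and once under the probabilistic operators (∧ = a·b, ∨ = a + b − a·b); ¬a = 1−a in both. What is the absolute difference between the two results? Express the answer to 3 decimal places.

Under Łukasiewicz:
  δ OR γ = min(1, a+b) on (0.56, 0.57) = 1.00
  δ AND (δ OR γ) = max(0, a+b−1) on (0.56, 1.00) = 0.56
  → value = 0.5600
Under probabilistic:
  δ OR γ = a + b − a·b on (0.5600, 0.5700) = 0.8108
  δ AND (δ OR γ) = a·b on (0.5600, 0.8108) = 0.4540
  → value = 0.4540
|0.5600 − 0.4540| = 0.106

0.106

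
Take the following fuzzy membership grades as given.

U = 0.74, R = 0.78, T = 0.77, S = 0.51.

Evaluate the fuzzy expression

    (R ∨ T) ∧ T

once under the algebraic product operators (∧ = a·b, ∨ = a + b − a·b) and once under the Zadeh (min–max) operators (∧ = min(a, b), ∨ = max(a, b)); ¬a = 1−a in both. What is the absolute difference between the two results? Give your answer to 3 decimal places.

Under algebraic product:
  R ∨ T = a + b − a·b on (0.7800, 0.7700) = 0.9494
  (R ∨ T) ∧ T = a·b on (0.9494, 0.7700) = 0.7310
  → value = 0.7310
Under Zadeh (min–max):
  R ∨ T = max(a, b) on (0.78, 0.77) = 0.78
  (R ∨ T) ∧ T = min(a, b) on (0.78, 0.77) = 0.77
  → value = 0.7700
|0.7310 − 0.7700| = 0.039

0.039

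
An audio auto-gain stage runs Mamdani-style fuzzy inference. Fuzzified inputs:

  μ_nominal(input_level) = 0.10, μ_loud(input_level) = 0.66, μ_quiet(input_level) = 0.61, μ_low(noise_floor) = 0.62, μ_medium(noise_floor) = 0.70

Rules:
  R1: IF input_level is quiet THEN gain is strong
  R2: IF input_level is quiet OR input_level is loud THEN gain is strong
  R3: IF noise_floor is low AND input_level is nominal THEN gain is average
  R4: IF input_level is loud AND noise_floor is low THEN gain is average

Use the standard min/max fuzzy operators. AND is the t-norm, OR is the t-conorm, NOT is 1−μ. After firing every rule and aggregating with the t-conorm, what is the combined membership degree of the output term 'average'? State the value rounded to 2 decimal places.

R1: quiet=0.61 → w = 0.61
R2: quiet=0.61, loud=0.66; OR[max(a, b)] → w = 0.66
R3: low=0.62, nominal=0.10; AND[min(a, b)] → w = 0.10
R4: loud=0.66, low=0.62; AND[min(a, b)] → w = 0.62
Rules with consequent 'average': {R3, R4} → strengths 0.10, 0.62
Aggregate via t-conorm [max(a, b)]: 0.62

0.62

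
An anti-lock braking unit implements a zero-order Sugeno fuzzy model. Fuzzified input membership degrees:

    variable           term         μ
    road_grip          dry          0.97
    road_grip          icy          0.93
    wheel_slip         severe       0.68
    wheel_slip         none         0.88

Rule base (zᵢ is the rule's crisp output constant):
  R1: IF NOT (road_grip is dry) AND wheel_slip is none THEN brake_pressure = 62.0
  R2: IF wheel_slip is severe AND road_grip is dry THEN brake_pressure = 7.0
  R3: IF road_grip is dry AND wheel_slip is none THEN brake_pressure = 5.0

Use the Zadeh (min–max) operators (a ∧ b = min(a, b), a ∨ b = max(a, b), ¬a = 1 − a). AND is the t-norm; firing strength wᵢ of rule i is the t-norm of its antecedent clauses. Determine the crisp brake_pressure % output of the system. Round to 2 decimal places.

R1 (z=62.0): ¬dry=1−0.97=0.03, none=0.88; AND[min(a, b)] → w = 0.03
R2 (z=7.0): severe=0.68, dry=0.97; AND[min(a, b)] → w = 0.68
R3 (z=5.0): dry=0.97, none=0.88; AND[min(a, b)] → w = 0.88
Weighted average = (0.03·62.0 + 0.68·7.0 + 0.88·5.0) / (0.03 + 0.68 + 0.88)
  = 11.0200 / 1.5900 = 6.93

6.93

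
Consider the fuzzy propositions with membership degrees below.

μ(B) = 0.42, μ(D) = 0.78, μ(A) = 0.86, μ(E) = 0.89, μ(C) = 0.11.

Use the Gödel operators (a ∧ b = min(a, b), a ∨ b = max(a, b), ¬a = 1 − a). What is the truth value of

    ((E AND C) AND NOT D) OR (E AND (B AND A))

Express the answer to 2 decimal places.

E AND C = min(a, b) on (0.89, 0.11) = 0.11
NOT D = 1 − 0.78 = 0.22
(E AND C) AND NOT D = min(a, b) on (0.11, 0.22) = 0.11
B AND A = min(a, b) on (0.42, 0.86) = 0.42
E AND (B AND A) = min(a, b) on (0.89, 0.42) = 0.42
((E AND C) AND NOT D) OR (E AND (B AND A)) = max(a, b) on (0.11, 0.42) = 0.42

0.42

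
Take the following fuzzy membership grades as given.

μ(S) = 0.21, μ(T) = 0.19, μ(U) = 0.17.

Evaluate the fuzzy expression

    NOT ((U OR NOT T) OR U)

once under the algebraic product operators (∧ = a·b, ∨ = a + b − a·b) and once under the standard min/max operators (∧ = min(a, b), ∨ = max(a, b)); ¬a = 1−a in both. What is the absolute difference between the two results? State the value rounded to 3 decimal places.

0.059

Under algebraic product:
  NOT T = 1 − 0.1900 = 0.8100
  U OR NOT T = a + b − a·b on (0.1700, 0.8100) = 0.8423
  (U OR NOT T) OR U = a + b − a·b on (0.8423, 0.1700) = 0.8691
  NOT ((U OR NOT T) OR U) = 1 − 0.8691 = 0.1309
  → value = 0.1309
Under standard min/max:
  NOT T = 1 − 0.19 = 0.81
  U OR NOT T = max(a, b) on (0.17, 0.81) = 0.81
  (U OR NOT T) OR U = max(a, b) on (0.81, 0.17) = 0.81
  NOT ((U OR NOT T) OR U) = 1 − 0.81 = 0.19
  → value = 0.1900
|0.1309 − 0.1900| = 0.059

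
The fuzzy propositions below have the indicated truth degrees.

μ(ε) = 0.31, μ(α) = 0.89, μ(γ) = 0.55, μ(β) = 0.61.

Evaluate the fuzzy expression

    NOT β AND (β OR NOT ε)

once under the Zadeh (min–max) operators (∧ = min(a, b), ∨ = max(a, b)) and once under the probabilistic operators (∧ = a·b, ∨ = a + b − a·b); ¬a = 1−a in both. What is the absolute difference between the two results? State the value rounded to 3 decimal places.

0.047

Under Zadeh (min–max):
  NOT β = 1 − 0.61 = 0.39
  NOT ε = 1 − 0.31 = 0.69
  β OR NOT ε = max(a, b) on (0.61, 0.69) = 0.69
  NOT β AND (β OR NOT ε) = min(a, b) on (0.39, 0.69) = 0.39
  → value = 0.3900
Under probabilistic:
  NOT β = 1 − 0.6100 = 0.3900
  NOT ε = 1 − 0.3100 = 0.6900
  β OR NOT ε = a + b − a·b on (0.6100, 0.6900) = 0.8791
  NOT β AND (β OR NOT ε) = a·b on (0.3900, 0.8791) = 0.3428
  → value = 0.3428
|0.3900 − 0.3428| = 0.047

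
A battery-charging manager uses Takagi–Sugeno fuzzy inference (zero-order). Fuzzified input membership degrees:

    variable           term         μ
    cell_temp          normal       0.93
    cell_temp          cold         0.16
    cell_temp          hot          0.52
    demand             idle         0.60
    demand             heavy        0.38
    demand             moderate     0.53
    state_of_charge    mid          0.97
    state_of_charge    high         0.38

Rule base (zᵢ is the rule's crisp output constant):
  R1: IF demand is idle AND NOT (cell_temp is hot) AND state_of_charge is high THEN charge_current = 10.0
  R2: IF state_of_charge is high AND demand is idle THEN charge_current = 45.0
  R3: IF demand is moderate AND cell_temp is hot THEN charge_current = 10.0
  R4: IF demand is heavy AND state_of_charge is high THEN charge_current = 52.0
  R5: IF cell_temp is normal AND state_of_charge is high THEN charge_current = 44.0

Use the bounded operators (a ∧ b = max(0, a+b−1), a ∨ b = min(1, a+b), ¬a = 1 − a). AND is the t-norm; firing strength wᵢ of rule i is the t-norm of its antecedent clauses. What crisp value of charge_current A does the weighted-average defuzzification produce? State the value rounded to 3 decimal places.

39.278

R1 (z=10.0): idle=0.60, ¬hot=1−0.52=0.48, high=0.38; AND[max(0, a+b−1)] → w = 0.00
R2 (z=45.0): high=0.38, idle=0.60; AND[max(0, a+b−1)] → w = 0.00
R3 (z=10.0): moderate=0.53, hot=0.52; AND[max(0, a+b−1)] → w = 0.05
R4 (z=52.0): heavy=0.38, high=0.38; AND[max(0, a+b−1)] → w = 0.00
R5 (z=44.0): normal=0.93, high=0.38; AND[max(0, a+b−1)] → w = 0.31
Weighted average = (0.00·10.0 + 0.00·45.0 + 0.05·10.0 + 0.00·52.0 + 0.31·44.0) / (0.00 + 0.00 + 0.05 + 0.00 + 0.31)
  = 14.1400 / 0.3600 = 39.278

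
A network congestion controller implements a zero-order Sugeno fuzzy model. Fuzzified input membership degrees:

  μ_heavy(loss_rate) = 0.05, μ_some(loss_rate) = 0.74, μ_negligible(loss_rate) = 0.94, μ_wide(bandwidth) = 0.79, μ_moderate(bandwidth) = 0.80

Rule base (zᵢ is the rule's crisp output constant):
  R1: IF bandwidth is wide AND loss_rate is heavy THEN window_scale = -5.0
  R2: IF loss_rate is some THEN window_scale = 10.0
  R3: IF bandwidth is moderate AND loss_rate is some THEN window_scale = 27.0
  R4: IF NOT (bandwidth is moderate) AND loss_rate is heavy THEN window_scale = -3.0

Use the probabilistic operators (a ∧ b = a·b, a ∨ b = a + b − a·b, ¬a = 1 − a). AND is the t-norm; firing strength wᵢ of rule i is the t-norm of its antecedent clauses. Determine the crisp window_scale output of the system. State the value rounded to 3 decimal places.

R1 (z=-5.0): wide=0.79, heavy=0.05; AND[a·b] → w = 0.0395
R2 (z=10.0): some=0.74 → w = 0.7400
R3 (z=27.0): moderate=0.80, some=0.74; AND[a·b] → w = 0.5920
R4 (z=-3.0): ¬moderate=1−0.80=0.20, heavy=0.05; AND[a·b] → w = 0.0100
Weighted average = (0.0395·-5.0 + 0.7400·10.0 + 0.5920·27.0 + 0.0100·-3.0) / (0.0395 + 0.7400 + 0.5920 + 0.0100)
  = 23.1565 / 1.3815 = 16.762

16.762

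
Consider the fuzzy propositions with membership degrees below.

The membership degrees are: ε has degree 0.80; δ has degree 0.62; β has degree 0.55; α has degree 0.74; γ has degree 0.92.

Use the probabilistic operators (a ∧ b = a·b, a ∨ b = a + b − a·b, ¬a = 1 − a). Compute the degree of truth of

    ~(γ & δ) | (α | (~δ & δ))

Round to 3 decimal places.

γ & δ = a·b on (0.9200, 0.6200) = 0.5704
~(γ & δ) = 1 − 0.5704 = 0.4296
~δ = 1 − 0.6200 = 0.3800
~δ & δ = a·b on (0.3800, 0.6200) = 0.2356
α | (~δ & δ) = a + b − a·b on (0.7400, 0.2356) = 0.8013
~(γ & δ) | (α | (~δ & δ)) = a + b − a·b on (0.4296, 0.8013) = 0.8866

0.887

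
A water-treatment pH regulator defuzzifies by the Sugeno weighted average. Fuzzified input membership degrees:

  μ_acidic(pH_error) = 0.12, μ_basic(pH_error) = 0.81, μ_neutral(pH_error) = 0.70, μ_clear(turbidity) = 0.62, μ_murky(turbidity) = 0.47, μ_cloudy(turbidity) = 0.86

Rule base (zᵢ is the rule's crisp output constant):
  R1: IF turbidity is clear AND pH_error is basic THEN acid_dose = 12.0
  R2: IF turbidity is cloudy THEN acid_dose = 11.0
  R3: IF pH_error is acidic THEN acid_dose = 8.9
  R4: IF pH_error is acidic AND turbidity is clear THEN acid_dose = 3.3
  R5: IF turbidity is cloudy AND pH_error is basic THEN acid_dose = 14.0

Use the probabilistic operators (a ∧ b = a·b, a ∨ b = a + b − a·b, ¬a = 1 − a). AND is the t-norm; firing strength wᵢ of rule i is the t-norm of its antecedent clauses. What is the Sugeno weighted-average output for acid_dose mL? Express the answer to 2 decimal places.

R1 (z=12.0): clear=0.62, basic=0.81; AND[a·b] → w = 0.5022
R2 (z=11.0): cloudy=0.86 → w = 0.8600
R3 (z=8.9): acidic=0.12 → w = 0.1200
R4 (z=3.3): acidic=0.12, clear=0.62; AND[a·b] → w = 0.0744
R5 (z=14.0): cloudy=0.86, basic=0.81; AND[a·b] → w = 0.6966
Weighted average = (0.5022·12.0 + 0.8600·11.0 + 0.1200·8.9 + 0.0744·3.3 + 0.6966·14.0) / (0.5022 + 0.8600 + 0.1200 + 0.0744 + 0.6966)
  = 26.5523 / 2.2532 = 11.78

11.78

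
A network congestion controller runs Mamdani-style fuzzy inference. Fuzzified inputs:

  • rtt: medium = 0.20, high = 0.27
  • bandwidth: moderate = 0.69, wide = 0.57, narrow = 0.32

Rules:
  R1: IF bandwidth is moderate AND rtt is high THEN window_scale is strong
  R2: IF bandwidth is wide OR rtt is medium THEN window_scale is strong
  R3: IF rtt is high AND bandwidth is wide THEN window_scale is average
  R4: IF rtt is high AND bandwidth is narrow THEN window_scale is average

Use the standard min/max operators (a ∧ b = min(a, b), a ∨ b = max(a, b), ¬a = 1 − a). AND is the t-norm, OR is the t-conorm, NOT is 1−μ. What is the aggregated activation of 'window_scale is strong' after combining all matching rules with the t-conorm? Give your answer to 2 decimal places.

R1: moderate=0.69, high=0.27; AND[min(a, b)] → w = 0.27
R2: wide=0.57, medium=0.20; OR[max(a, b)] → w = 0.57
R3: high=0.27, wide=0.57; AND[min(a, b)] → w = 0.27
R4: high=0.27, narrow=0.32; AND[min(a, b)] → w = 0.27
Rules with consequent 'strong': {R1, R2} → strengths 0.27, 0.57
Aggregate via t-conorm [max(a, b)]: 0.57

0.57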